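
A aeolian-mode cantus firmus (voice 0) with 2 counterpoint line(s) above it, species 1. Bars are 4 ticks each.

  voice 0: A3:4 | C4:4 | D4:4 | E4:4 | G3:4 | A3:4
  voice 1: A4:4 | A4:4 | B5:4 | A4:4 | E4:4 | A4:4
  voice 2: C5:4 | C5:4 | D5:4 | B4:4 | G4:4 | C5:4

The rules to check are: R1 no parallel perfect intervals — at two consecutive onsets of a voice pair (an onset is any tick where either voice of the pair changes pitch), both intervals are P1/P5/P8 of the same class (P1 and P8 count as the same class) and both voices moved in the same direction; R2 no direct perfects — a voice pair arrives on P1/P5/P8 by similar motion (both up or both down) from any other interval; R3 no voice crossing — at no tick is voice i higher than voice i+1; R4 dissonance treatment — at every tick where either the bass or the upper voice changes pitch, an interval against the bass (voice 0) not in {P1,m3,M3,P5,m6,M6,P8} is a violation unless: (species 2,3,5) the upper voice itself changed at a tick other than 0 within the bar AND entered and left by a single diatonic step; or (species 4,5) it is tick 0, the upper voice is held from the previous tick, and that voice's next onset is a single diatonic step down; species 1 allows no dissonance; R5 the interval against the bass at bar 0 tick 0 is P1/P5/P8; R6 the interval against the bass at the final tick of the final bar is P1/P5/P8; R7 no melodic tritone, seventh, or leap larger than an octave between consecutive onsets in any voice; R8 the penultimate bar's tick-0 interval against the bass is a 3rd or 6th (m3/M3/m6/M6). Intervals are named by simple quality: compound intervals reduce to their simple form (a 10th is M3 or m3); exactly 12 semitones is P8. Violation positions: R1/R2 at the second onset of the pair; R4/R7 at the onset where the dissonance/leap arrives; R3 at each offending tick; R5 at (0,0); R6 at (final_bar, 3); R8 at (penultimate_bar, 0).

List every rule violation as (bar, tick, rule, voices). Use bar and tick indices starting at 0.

(0, 0, R5, (0, 2))
(2, 0, R1, (0, 2))
(2, 0, R3, (1, 2))
(2, 0, R7, (1,))
(2, 1, R3, (1, 2))
(2, 2, R3, (1, 2))
(2, 3, R3, (1, 2))
(3, 0, R4, (0, 1))
(3, 0, R7, (1,))
(4, 0, R2, (0, 2))
(4, 0, R8, (0, 2))
(5, 0, R2, (0, 1))
(5, 3, R6, (0, 2))

bar 0: v0=A3 v1=A4 v2=C5 downbeat m3
bar 1: v0=C4 v1=A4 v2=C5 downbeat P8
bar 2: v0=D4 v1=B5 v2=D5 downbeat P8
bar 3: v0=E4 v1=A4 v2=B4 downbeat P5
bar 4: v0=G3 v1=E4 v2=G4 downbeat P8
bar 5: v0=A3 v1=A4 v2=C5 downbeat m3
  -> R5 @ bar 0 tick 0 v(0, 2): opens on m3
  -> R1 @ bar 2 tick 0 v(0, 2): C4/C5 P8 -> D4/D5 P8 similar
  -> R3 @ bar 2 tick 0 v(1, 2): B5 above D5
  -> R7 @ bar 2 tick 0 v(1,): A4->B5 leap 14st
  -> R3 @ bar 2 tick 1 v(1, 2): B5 above D5
  -> R3 @ bar 2 tick 2 v(1, 2): B5 above D5
  -> R3 @ bar 2 tick 3 v(1, 2): B5 above D5
  -> R4 @ bar 3 tick 0 v(0, 1): E4/A4 P4 untreated
  -> R7 @ bar 3 tick 0 v(1,): B5->A4 leap 14st
  -> R2 @ bar 4 tick 0 v(0, 2): E4/B4 P5 -> G3/G4 P8 similar
  -> R8 @ bar 4 tick 0 v(0, 2): penult P8 not 3rd/6th
  -> R2 @ bar 5 tick 0 v(0, 1): G3/E4 M6 -> A3/A4 P8 similar
  -> R6 @ bar 5 tick 3 v(0, 2): closes on m3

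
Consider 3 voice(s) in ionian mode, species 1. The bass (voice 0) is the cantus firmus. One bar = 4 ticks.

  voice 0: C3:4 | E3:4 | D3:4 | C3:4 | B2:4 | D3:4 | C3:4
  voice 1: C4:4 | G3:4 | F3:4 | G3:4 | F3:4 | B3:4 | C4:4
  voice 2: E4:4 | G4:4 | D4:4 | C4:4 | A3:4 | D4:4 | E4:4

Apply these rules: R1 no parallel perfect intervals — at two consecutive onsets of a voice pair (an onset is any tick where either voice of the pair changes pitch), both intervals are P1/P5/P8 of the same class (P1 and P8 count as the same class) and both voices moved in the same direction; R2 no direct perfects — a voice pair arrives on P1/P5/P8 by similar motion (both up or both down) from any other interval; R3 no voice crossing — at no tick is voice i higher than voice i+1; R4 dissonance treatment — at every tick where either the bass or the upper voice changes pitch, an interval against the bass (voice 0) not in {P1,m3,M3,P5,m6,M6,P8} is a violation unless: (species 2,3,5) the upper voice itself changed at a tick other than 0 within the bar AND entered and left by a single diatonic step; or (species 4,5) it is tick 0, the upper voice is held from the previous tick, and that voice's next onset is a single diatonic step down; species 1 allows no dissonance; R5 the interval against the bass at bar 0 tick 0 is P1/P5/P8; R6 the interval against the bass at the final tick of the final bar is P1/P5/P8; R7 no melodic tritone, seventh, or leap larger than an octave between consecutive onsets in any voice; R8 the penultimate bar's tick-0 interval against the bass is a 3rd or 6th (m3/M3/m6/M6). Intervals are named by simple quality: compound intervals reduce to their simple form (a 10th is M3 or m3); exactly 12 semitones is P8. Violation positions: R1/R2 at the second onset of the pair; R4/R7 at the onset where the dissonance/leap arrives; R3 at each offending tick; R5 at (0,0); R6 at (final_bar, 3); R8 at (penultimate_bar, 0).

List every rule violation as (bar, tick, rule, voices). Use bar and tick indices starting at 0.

bar 0: v0=C3 v1=C4 v2=E4 downbeat M3
bar 1: v0=E3 v1=G3 v2=G4 downbeat m3
bar 2: v0=D3 v1=F3 v2=D4 downbeat P8
bar 3: v0=C3 v1=G3 v2=C4 downbeat P8
bar 4: v0=B2 v1=F3 v2=A3 downbeat m7
bar 5: v0=D3 v1=B3 v2=D4 downbeat P8
bar 6: v0=C3 v1=C4 v2=E4 downbeat M3
  -> R5 @ bar 0 tick 0 v(0, 2): opens on M3
  -> R2 @ bar 2 tick 0 v(0, 2): E3/G4 m3 -> D3/D4 P8 similar
  -> R1 @ bar 3 tick 0 v(0, 2): D3/D4 P8 -> C3/C4 P8 similar
  -> R4 @ bar 4 tick 0 v(0, 1): B2/F3 TT untreated
  -> R4 @ bar 4 tick 0 v(0, 2): B2/A3 m7 untreated
  -> R2 @ bar 5 tick 0 v(0, 2): B2/A3 m7 -> D3/D4 P8 similar
  -> R7 @ bar 5 tick 0 v(1,): F3->B3 leap 6st
  -> R8 @ bar 5 tick 0 v(0, 2): penult P8 not 3rd/6th
  -> R6 @ bar 6 tick 3 v(0, 2): closes on M3

(0, 0, R5, (0, 2))
(2, 0, R2, (0, 2))
(3, 0, R1, (0, 2))
(4, 0, R4, (0, 1))
(4, 0, R4, (0, 2))
(5, 0, R2, (0, 2))
(5, 0, R7, (1,))
(5, 0, R8, (0, 2))
(6, 3, R6, (0, 2))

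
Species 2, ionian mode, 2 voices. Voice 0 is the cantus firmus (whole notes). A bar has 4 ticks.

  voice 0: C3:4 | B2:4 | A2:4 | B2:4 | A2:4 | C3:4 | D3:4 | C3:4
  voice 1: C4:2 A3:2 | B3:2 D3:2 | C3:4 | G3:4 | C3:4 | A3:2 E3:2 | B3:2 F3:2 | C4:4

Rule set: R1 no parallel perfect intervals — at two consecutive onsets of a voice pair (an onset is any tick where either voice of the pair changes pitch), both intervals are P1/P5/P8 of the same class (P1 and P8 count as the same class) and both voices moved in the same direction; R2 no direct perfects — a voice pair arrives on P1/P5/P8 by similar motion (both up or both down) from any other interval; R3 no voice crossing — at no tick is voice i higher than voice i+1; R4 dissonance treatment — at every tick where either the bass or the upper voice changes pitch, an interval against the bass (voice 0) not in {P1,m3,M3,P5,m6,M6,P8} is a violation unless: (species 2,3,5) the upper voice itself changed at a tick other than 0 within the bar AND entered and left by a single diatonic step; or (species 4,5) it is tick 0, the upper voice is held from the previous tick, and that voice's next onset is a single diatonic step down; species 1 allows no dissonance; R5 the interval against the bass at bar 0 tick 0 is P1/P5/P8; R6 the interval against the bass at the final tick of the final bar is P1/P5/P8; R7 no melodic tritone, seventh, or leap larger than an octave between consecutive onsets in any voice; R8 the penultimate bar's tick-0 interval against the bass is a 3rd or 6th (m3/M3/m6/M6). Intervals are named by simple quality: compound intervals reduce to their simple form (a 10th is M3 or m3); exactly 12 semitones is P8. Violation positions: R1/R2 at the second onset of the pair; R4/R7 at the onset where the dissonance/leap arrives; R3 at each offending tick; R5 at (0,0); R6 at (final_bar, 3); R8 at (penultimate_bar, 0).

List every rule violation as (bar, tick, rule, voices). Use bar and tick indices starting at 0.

(6, 2, R7, (1,))

bar 0: v0=C3 v1=C4 downbeat P8
bar 1: v0=B2 v1=B3 downbeat P8
bar 2: v0=A2 v1=C3 downbeat m3
bar 3: v0=B2 v1=G3 downbeat m6
bar 4: v0=A2 v1=C3 downbeat m3
bar 5: v0=C3 v1=A3 downbeat M6
bar 6: v0=D3 v1=B3 downbeat M6
bar 7: v0=C3 v1=C4 downbeat P8
  -> R7 @ bar 6 tick 2 v(1,): B3->F3 leap 6st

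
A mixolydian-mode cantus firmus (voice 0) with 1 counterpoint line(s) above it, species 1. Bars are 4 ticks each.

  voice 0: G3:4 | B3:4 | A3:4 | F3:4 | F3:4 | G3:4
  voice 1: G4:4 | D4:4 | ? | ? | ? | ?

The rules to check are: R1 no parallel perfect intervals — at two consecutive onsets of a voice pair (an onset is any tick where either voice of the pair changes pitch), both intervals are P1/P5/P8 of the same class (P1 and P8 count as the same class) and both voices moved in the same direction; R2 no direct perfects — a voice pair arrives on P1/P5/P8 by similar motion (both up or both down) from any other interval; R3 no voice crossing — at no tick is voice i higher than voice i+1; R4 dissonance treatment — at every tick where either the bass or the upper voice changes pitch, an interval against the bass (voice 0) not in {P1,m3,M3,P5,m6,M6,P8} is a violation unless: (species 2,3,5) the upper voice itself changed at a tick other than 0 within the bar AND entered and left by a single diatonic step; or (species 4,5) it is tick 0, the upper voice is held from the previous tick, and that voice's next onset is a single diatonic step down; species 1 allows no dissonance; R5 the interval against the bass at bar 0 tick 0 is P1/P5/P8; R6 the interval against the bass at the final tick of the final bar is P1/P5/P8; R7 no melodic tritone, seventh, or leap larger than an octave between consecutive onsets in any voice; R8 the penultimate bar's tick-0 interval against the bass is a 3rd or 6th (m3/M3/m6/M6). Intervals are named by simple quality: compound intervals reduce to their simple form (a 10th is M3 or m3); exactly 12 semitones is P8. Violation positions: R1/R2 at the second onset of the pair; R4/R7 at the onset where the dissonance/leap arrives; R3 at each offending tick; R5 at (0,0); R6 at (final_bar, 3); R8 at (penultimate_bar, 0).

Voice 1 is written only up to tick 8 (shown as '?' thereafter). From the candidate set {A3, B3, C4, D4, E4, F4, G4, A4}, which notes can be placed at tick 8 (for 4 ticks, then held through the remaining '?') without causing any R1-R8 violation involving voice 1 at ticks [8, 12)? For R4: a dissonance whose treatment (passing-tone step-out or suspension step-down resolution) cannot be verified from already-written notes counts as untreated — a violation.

{A4, C4, E4, F4}

A3: violates R2
B3: violates R4
C4: legal
D4: violates R4
E4: legal
F4: legal
G4: violates R4
A4: legal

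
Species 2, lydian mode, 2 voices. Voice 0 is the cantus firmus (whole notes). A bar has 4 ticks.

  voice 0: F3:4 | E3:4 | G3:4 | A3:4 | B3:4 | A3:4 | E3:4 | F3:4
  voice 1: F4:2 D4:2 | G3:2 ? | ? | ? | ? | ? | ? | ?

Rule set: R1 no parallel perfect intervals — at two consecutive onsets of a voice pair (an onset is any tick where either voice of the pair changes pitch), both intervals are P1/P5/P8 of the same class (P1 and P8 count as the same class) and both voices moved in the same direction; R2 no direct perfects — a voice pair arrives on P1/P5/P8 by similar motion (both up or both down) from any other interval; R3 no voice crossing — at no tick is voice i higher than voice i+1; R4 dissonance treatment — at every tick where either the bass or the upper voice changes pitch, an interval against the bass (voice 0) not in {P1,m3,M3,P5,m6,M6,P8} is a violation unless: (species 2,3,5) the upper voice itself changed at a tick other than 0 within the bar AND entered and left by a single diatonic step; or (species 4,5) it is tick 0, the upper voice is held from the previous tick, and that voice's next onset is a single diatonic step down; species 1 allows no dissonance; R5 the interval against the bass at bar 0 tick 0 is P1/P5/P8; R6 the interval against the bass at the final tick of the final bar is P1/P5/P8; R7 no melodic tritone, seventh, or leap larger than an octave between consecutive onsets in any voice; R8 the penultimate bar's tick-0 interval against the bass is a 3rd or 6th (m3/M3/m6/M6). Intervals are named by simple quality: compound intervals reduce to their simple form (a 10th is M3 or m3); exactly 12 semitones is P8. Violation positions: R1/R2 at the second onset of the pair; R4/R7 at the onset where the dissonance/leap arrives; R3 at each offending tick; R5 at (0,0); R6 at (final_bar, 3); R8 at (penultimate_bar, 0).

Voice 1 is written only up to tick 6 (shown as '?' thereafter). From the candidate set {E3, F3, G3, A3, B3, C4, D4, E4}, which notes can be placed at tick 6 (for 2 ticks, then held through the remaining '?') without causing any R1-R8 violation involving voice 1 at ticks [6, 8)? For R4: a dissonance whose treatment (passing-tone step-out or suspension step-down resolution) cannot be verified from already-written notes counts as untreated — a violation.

E3: legal
F3: violates R4
G3: legal
A3: violates R4
B3: legal
C4: legal
D4: violates R4
E4: legal

{B3, C4, E3, E4, G3}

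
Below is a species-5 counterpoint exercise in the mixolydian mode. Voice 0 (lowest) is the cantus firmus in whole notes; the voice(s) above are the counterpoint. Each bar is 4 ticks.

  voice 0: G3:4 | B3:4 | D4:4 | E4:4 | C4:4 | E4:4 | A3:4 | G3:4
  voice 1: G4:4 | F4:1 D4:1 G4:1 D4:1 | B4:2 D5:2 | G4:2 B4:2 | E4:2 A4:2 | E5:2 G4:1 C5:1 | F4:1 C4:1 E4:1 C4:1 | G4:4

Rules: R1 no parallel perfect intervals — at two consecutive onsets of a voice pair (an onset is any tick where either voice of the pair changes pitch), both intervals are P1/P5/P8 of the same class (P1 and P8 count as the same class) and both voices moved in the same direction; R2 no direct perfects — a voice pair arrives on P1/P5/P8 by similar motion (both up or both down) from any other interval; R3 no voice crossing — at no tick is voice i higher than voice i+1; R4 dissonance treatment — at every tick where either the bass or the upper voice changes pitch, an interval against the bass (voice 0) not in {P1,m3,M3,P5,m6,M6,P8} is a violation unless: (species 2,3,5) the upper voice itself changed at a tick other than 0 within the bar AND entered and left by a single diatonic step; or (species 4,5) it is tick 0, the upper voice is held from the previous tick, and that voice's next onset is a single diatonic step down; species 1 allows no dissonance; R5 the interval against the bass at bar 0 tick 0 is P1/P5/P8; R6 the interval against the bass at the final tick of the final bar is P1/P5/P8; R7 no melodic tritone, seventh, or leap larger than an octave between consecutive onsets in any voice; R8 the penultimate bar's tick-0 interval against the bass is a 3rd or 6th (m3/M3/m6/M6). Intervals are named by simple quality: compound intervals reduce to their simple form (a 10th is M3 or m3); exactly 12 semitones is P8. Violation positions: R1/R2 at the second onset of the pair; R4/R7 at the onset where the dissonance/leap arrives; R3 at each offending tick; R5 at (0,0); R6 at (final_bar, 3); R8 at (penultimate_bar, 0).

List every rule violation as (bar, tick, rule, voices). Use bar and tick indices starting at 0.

bar 0: v0=G3 v1=G4 downbeat P8
bar 1: v0=B3 v1=F4 downbeat TT
bar 2: v0=D4 v1=B4 downbeat M6
bar 3: v0=E4 v1=G4 downbeat m3
bar 4: v0=C4 v1=E4 downbeat M3
bar 5: v0=E4 v1=E5 downbeat P8
bar 6: v0=A3 v1=F4 downbeat m6
bar 7: v0=G3 v1=G4 downbeat P8
  -> R4 @ bar 1 tick 0 v(0, 1): B3/F4 TT untreated
  -> R2 @ bar 5 tick 0 v(0, 1): C4/A4 M6 -> E4/E5 P8 similar

(1, 0, R4, (0, 1))
(5, 0, R2, (0, 1))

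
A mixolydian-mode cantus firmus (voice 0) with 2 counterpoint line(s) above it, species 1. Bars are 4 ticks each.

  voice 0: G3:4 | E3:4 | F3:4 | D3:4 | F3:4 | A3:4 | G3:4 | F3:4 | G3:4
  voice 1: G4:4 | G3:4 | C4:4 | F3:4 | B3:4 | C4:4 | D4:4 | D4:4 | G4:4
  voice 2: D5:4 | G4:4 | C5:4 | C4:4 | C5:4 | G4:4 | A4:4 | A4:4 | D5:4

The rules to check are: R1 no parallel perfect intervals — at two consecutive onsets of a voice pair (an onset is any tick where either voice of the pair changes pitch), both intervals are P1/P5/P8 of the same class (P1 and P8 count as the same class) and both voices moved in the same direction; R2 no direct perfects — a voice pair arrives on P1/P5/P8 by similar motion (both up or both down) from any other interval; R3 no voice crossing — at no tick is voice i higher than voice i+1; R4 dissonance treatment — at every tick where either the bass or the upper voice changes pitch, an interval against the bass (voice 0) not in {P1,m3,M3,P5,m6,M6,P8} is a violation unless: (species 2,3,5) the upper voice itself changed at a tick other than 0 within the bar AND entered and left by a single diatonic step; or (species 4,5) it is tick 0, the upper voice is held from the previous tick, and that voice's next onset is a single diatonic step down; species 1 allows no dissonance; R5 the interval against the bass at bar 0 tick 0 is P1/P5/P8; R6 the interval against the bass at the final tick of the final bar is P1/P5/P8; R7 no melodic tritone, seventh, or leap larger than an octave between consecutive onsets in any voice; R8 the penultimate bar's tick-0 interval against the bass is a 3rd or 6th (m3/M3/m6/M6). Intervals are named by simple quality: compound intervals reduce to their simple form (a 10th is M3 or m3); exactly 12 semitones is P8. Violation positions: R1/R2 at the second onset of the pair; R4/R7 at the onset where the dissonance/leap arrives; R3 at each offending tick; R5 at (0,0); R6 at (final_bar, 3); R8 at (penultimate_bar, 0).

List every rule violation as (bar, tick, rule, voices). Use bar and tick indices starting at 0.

(1, 0, R2, (1, 2))
(2, 0, R1, (1, 2))
(2, 0, R2, (0, 1))
(2, 0, R2, (0, 2))
(3, 0, R2, (1, 2))
(3, 0, R4, (0, 2))
(4, 0, R2, (0, 2))
(4, 0, R4, (0, 1))
(4, 0, R7, (1,))
(5, 0, R4, (0, 2))
(6, 0, R1, (1, 2))
(6, 0, R4, (0, 2))
(8, 0, R1, (1, 2))
(8, 0, R2, (0, 1))
(8, 0, R2, (0, 2))

bar 0: v0=G3 v1=G4 v2=D5 downbeat P5
bar 1: v0=E3 v1=G3 v2=G4 downbeat m3
bar 2: v0=F3 v1=C4 v2=C5 downbeat P5
bar 3: v0=D3 v1=F3 v2=C4 downbeat m7
bar 4: v0=F3 v1=B3 v2=C5 downbeat P5
bar 5: v0=A3 v1=C4 v2=G4 downbeat m7
bar 6: v0=G3 v1=D4 v2=A4 downbeat M2
bar 7: v0=F3 v1=D4 v2=A4 downbeat M3
bar 8: v0=G3 v1=G4 v2=D5 downbeat P5
  -> R2 @ bar 1 tick 0 v(1, 2): G4/D5 P5 -> G3/G4 P8 similar
  -> R1 @ bar 2 tick 0 v(1, 2): G3/G4 P8 -> C4/C5 P8 similar
  -> R2 @ bar 2 tick 0 v(0, 1): E3/G3 m3 -> F3/C4 P5 similar
  -> R2 @ bar 2 tick 0 v(0, 2): E3/G4 m3 -> F3/C5 P5 similar
  -> R2 @ bar 3 tick 0 v(1, 2): C4/C5 P8 -> F3/C4 P5 similar
  -> R4 @ bar 3 tick 0 v(0, 2): D3/C4 m7 untreated
  -> R2 @ bar 4 tick 0 v(0, 2): D3/C4 m7 -> F3/C5 P5 similar
  -> R4 @ bar 4 tick 0 v(0, 1): F3/B3 TT untreated
  -> R7 @ bar 4 tick 0 v(1,): F3->B3 leap 6st
  -> R4 @ bar 5 tick 0 v(0, 2): A3/G4 m7 untreated
  -> R1 @ bar 6 tick 0 v(1, 2): C4/G4 P5 -> D4/A4 P5 similar
  -> R4 @ bar 6 tick 0 v(0, 2): G3/A4 M2 untreated
  -> R1 @ bar 8 tick 0 v(1, 2): D4/A4 P5 -> G4/D5 P5 similar
  -> R2 @ bar 8 tick 0 v(0, 1): F3/D4 M6 -> G3/G4 P8 similar
  -> R2 @ bar 8 tick 0 v(0, 2): F3/A4 M3 -> G3/D5 P5 similar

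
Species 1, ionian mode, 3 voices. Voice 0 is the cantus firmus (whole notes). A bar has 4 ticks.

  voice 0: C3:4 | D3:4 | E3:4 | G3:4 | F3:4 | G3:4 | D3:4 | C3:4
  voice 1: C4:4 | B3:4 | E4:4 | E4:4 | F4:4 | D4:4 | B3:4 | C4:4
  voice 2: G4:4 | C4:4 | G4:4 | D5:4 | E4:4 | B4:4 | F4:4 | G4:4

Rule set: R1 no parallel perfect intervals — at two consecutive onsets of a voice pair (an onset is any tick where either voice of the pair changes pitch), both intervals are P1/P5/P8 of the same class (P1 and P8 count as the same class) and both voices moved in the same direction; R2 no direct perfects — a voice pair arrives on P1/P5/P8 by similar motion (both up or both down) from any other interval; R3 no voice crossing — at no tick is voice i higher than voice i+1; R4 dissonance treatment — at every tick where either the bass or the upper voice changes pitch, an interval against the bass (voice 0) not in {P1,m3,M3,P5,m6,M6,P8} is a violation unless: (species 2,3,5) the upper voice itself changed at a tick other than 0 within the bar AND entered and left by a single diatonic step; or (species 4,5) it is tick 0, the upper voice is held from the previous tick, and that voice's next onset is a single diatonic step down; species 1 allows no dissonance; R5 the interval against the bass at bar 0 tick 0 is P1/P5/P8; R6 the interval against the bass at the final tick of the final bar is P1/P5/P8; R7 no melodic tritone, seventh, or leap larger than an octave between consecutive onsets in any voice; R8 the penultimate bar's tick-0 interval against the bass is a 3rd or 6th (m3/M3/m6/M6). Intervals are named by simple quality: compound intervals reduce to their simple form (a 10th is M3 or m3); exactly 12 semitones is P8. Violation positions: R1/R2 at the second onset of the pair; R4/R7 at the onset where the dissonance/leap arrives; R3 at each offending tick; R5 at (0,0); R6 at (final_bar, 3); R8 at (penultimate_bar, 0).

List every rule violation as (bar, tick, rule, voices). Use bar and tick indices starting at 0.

(1, 0, R4, (0, 2))
(2, 0, R2, (0, 1))
(3, 0, R2, (0, 2))
(4, 0, R3, (1, 2))
(4, 0, R4, (0, 2))
(4, 0, R7, (2,))
(4, 1, R3, (1, 2))
(4, 2, R3, (1, 2))
(4, 3, R3, (1, 2))
(6, 0, R7, (2,))
(7, 0, R2, (1, 2))

bar 0: v0=C3 v1=C4 v2=G4 downbeat P5
bar 1: v0=D3 v1=B3 v2=C4 downbeat m7
bar 2: v0=E3 v1=E4 v2=G4 downbeat m3
bar 3: v0=G3 v1=E4 v2=D5 downbeat P5
bar 4: v0=F3 v1=F4 v2=E4 downbeat M7
bar 5: v0=G3 v1=D4 v2=B4 downbeat M3
bar 6: v0=D3 v1=B3 v2=F4 downbeat m3
bar 7: v0=C3 v1=C4 v2=G4 downbeat P5
  -> R4 @ bar 1 tick 0 v(0, 2): D3/C4 m7 untreated
  -> R2 @ bar 2 tick 0 v(0, 1): D3/B3 M6 -> E3/E4 P8 similar
  -> R2 @ bar 3 tick 0 v(0, 2): E3/G4 m3 -> G3/D5 P5 similar
  -> R3 @ bar 4 tick 0 v(1, 2): F4 above E4
  -> R4 @ bar 4 tick 0 v(0, 2): F3/E4 M7 untreated
  -> R7 @ bar 4 tick 0 v(2,): D5->E4 leap 10st
  -> R3 @ bar 4 tick 1 v(1, 2): F4 above E4
  -> R3 @ bar 4 tick 2 v(1, 2): F4 above E4
  -> R3 @ bar 4 tick 3 v(1, 2): F4 above E4
  -> R7 @ bar 6 tick 0 v(2,): B4->F4 leap 6st
  -> R2 @ bar 7 tick 0 v(1, 2): B3/F4 TT -> C4/G4 P5 similar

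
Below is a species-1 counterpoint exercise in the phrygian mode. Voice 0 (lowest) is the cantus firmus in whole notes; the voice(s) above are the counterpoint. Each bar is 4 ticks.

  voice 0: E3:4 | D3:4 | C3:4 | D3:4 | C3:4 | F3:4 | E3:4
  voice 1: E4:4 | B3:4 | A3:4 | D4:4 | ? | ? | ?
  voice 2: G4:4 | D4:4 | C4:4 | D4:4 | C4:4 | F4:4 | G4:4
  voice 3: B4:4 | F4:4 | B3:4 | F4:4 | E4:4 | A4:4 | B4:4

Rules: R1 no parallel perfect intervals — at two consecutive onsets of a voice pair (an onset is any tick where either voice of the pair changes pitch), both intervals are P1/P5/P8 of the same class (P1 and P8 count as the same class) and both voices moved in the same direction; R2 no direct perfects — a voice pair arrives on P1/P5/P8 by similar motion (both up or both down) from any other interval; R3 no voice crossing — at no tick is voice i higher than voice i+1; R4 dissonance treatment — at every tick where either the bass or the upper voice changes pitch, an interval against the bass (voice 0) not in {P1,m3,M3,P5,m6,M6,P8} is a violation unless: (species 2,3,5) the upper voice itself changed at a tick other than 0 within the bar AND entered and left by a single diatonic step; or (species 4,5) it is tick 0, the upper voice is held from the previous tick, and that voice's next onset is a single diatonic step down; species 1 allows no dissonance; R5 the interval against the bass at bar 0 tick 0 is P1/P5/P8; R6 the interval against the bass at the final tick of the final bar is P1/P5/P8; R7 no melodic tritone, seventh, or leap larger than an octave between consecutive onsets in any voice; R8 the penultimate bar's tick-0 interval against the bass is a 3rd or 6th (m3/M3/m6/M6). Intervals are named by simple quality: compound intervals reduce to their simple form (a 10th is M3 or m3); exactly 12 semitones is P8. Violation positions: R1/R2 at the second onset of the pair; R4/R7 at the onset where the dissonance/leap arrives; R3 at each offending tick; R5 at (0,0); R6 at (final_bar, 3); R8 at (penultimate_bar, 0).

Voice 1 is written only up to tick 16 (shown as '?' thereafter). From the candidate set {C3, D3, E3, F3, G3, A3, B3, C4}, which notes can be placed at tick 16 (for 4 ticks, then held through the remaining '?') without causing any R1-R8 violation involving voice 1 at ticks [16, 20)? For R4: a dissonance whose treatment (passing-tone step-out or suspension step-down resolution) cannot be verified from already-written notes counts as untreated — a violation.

{}

C3: violates R1,R7
D3: violates R4
E3: violates R2,R7
F3: violates R2,R4
G3: violates R2
A3: violates R2
B3: violates R4
C4: violates R1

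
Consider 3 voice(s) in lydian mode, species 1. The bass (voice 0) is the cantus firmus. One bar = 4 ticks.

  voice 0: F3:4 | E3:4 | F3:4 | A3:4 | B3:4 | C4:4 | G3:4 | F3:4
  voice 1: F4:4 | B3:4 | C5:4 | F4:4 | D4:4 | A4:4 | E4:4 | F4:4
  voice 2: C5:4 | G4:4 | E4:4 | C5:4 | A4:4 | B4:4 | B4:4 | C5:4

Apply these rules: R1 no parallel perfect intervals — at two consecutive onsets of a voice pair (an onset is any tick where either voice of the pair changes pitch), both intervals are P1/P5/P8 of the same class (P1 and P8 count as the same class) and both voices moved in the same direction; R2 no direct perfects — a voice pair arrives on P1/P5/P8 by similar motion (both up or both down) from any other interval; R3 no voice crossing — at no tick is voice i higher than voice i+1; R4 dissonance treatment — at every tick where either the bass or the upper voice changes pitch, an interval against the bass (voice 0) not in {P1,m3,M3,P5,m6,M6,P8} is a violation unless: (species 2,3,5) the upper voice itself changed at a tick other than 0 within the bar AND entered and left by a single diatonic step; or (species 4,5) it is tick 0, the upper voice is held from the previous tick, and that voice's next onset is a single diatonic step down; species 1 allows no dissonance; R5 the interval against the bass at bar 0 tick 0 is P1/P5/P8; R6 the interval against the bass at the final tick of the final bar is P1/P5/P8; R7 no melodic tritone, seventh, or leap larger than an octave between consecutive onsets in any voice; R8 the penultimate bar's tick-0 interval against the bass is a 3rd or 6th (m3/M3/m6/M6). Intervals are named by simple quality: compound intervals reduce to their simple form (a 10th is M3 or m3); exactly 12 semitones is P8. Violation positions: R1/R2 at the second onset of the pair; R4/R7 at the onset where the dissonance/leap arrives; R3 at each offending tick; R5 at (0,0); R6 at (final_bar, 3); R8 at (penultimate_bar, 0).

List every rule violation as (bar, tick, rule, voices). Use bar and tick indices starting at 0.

bar 0: v0=F3 v1=F4 v2=C5 downbeat P5
bar 1: v0=E3 v1=B3 v2=G4 downbeat m3
bar 2: v0=F3 v1=C5 v2=E4 downbeat M7
bar 3: v0=A3 v1=F4 v2=C5 downbeat m3
bar 4: v0=B3 v1=D4 v2=A4 downbeat m7
bar 5: v0=C4 v1=A4 v2=B4 downbeat M7
bar 6: v0=G3 v1=E4 v2=B4 downbeat M3
bar 7: v0=F3 v1=F4 v2=C5 downbeat P5
  -> R2 @ bar 1 tick 0 v(0, 1): F3/F4 P8 -> E3/B3 P5 similar
  -> R7 @ bar 1 tick 0 v(1,): F4->B3 leap 6st
  -> R1 @ bar 2 tick 0 v(0, 1): E3/B3 P5 -> F3/C5 P5 similar
  -> R3 @ bar 2 tick 0 v(1, 2): C5 above E4
  -> R4 @ bar 2 tick 0 v(0, 2): F3/E4 M7 untreated
  -> R7 @ bar 2 tick 0 v(1,): B3->C5 leap 13st
  -> R3 @ bar 2 tick 1 v(1, 2): C5 above E4
  -> R3 @ bar 2 tick 2 v(1, 2): C5 above E4
  -> R3 @ bar 2 tick 3 v(1, 2): C5 above E4
  -> R1 @ bar 4 tick 0 v(1, 2): F4/C5 P5 -> D4/A4 P5 similar
  -> R4 @ bar 4 tick 0 v(0, 2): B3/A4 m7 untreated
  -> R4 @ bar 5 tick 0 v(0, 2): C4/B4 M7 untreated
  -> R1 @ bar 7 tick 0 v(1, 2): E4/B4 P5 -> F4/C5 P5 similar

(1, 0, R2, (0, 1))
(1, 0, R7, (1,))
(2, 0, R1, (0, 1))
(2, 0, R3, (1, 2))
(2, 0, R4, (0, 2))
(2, 0, R7, (1,))
(2, 1, R3, (1, 2))
(2, 2, R3, (1, 2))
(2, 3, R3, (1, 2))
(4, 0, R1, (1, 2))
(4, 0, R4, (0, 2))
(5, 0, R4, (0, 2))
(7, 0, R1, (1, 2))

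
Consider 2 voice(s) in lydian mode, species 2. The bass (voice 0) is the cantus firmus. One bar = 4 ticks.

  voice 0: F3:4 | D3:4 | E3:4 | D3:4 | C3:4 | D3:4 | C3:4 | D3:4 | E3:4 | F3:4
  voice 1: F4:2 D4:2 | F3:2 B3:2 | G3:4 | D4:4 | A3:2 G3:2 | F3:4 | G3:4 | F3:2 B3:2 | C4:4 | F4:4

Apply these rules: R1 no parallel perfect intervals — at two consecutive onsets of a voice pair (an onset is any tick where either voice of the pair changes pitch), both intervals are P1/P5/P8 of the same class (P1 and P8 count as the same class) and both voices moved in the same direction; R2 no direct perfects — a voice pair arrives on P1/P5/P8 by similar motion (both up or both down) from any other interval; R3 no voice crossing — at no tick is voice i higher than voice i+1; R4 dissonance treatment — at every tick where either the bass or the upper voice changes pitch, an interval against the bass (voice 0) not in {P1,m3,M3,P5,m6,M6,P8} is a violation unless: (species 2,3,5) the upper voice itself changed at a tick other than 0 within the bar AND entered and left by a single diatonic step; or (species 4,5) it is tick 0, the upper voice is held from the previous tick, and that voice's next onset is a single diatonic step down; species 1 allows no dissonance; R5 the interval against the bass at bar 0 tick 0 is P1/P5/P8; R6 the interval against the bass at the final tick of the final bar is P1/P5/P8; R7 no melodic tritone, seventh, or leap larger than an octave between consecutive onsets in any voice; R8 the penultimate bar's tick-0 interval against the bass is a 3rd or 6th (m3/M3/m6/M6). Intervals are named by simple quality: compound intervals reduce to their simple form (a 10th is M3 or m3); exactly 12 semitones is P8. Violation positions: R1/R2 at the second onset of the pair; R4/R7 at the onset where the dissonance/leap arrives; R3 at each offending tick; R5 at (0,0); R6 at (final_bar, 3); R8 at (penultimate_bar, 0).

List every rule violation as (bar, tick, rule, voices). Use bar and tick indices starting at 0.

bar 0: v0=F3 v1=F4 downbeat P8
bar 1: v0=D3 v1=F3 downbeat m3
bar 2: v0=E3 v1=G3 downbeat m3
bar 3: v0=D3 v1=D4 downbeat P8
bar 4: v0=C3 v1=A3 downbeat M6
bar 5: v0=D3 v1=F3 downbeat m3
bar 6: v0=C3 v1=G3 downbeat P5
bar 7: v0=D3 v1=F3 downbeat m3
bar 8: v0=E3 v1=C4 downbeat m6
bar 9: v0=F3 v1=F4 downbeat P8
  -> R7 @ bar 1 tick 2 v(1,): F3->B3 leap 6st
  -> R7 @ bar 7 tick 2 v(1,): F3->B3 leap 6st
  -> R2 @ bar 9 tick 0 v(0, 1): E3/C4 m6 -> F3/F4 P8 similar

(1, 2, R7, (1,))
(7, 2, R7, (1,))
(9, 0, R2, (0, 1))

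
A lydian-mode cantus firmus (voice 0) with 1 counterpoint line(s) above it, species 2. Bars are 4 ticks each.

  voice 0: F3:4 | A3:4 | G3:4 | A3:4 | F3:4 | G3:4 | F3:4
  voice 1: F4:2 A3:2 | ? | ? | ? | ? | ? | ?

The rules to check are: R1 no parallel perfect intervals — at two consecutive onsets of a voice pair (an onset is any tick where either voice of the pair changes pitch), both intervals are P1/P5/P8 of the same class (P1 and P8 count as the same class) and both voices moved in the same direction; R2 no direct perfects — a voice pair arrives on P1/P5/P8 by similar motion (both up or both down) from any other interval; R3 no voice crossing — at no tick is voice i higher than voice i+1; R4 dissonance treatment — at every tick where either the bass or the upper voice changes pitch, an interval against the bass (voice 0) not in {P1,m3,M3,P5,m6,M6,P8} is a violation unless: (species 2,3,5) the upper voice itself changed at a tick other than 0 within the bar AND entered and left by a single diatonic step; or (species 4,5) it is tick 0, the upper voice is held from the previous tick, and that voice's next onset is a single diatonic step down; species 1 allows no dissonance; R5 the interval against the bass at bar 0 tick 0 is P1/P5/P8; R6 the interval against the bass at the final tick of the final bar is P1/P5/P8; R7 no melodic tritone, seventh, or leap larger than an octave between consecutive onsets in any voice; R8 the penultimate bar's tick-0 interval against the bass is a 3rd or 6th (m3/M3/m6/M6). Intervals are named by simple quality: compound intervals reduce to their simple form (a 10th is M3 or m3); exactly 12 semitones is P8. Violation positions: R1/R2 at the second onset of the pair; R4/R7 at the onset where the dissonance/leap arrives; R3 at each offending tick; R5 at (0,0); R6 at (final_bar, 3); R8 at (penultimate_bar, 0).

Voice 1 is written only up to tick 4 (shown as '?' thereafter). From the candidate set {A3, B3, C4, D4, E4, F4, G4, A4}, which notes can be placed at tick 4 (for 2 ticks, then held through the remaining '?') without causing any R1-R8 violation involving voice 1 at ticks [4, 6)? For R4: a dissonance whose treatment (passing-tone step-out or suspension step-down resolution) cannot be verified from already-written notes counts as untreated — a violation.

{A3, C4, F4}

A3: legal
B3: violates R4
C4: legal
D4: violates R4
E4: violates R2
F4: legal
G4: violates R4,R7
A4: violates R2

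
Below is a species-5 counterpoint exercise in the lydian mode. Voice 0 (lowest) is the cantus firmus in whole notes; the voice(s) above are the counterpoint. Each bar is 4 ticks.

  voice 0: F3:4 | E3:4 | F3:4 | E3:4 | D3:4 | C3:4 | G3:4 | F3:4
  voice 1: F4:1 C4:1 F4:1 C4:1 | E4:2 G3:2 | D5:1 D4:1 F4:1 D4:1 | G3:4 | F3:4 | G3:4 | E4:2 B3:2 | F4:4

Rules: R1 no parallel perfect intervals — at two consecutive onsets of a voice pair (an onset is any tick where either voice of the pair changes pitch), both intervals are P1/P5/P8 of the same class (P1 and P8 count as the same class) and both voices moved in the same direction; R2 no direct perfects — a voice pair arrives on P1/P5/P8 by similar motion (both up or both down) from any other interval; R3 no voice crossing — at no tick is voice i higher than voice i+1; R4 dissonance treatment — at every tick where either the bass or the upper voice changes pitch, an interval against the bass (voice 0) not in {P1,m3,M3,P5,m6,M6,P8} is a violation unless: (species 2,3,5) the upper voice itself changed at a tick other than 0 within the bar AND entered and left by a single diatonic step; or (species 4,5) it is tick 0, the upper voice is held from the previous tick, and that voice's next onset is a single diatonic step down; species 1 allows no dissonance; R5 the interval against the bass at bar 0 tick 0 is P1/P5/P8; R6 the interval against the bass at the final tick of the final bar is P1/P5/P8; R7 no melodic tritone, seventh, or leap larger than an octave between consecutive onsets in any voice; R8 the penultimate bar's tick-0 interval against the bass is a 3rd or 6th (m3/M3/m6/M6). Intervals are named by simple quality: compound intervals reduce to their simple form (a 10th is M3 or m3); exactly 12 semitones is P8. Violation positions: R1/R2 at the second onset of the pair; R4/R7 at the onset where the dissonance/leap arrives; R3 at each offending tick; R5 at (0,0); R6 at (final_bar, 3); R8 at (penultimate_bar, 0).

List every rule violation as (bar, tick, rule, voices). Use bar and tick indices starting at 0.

(2, 0, R7, (1,))
(7, 0, R7, (1,))

bar 0: v0=F3 v1=F4 downbeat P8
bar 1: v0=E3 v1=E4 downbeat P8
bar 2: v0=F3 v1=D5 downbeat M6
bar 3: v0=E3 v1=G3 downbeat m3
bar 4: v0=D3 v1=F3 downbeat m3
bar 5: v0=C3 v1=G3 downbeat P5
bar 6: v0=G3 v1=E4 downbeat M6
bar 7: v0=F3 v1=F4 downbeat P8
  -> R7 @ bar 2 tick 0 v(1,): G3->D5 leap 19st
  -> R7 @ bar 7 tick 0 v(1,): B3->F4 leap 6st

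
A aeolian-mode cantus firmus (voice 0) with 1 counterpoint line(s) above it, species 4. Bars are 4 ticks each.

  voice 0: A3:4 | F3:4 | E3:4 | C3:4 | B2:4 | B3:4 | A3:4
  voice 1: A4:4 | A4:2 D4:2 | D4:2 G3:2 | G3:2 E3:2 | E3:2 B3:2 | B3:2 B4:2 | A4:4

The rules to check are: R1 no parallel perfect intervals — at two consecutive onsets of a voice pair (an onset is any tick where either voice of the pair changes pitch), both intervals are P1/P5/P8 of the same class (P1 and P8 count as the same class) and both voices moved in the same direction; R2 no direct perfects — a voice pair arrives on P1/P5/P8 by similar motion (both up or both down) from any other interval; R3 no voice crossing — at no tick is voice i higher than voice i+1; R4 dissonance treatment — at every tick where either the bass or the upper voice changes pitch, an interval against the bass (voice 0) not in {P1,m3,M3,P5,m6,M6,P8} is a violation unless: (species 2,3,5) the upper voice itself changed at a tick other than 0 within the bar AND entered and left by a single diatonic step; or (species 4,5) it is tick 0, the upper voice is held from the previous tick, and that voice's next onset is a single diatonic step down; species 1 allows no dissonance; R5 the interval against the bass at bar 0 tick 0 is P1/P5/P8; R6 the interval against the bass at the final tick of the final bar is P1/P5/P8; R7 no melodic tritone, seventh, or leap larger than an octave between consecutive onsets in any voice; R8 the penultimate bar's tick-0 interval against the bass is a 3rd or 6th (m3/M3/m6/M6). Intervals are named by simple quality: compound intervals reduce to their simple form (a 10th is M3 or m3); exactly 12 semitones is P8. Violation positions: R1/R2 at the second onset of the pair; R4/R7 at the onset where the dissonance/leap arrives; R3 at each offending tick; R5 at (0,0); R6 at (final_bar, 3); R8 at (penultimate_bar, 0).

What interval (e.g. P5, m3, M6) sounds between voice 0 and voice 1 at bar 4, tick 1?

P4

voice 0=B2 voice 1=E3 -> P4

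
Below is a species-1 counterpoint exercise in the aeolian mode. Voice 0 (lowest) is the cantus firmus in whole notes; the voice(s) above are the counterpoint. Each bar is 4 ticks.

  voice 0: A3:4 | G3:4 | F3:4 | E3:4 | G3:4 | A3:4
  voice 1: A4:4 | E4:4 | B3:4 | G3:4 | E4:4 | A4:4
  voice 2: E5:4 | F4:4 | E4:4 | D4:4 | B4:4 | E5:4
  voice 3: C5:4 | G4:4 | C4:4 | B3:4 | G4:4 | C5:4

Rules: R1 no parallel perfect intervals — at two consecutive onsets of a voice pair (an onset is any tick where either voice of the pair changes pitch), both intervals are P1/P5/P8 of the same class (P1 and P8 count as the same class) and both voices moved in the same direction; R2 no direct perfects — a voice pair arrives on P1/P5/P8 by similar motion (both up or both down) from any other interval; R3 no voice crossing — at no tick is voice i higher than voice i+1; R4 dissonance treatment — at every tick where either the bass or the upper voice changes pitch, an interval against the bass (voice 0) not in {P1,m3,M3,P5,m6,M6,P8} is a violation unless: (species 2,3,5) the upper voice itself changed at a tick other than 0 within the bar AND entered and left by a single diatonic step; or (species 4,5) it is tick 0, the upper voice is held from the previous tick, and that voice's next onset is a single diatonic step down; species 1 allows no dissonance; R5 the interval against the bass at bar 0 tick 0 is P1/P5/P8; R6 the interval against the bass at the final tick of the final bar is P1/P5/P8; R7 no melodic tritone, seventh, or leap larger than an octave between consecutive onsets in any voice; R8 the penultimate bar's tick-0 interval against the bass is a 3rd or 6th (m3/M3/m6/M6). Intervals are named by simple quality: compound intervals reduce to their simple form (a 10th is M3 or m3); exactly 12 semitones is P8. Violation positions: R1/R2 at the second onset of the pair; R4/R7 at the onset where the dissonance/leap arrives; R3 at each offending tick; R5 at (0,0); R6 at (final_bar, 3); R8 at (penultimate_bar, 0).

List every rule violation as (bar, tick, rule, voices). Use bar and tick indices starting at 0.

bar 0: v0=A3 v1=A4 v2=E5 v3=C5 downbeat m3
bar 1: v0=G3 v1=E4 v2=F4 v3=G4 downbeat P8
bar 2: v0=F3 v1=B3 v2=E4 v3=C4 downbeat P5
bar 3: v0=E3 v1=G3 v2=D4 v3=B3 downbeat P5
bar 4: v0=G3 v1=E4 v2=B4 v3=G4 downbeat P8
bar 5: v0=A3 v1=A4 v2=E5 v3=C5 downbeat m3
  -> R3 @ bar 0 tick 0 v(2, 3): E5 above C5
  -> R5 @ bar 0 tick 0 v(0, 3): opens on m3
  -> R3 @ bar 0 tick 1 v(2, 3): E5 above C5
  -> R3 @ bar 0 tick 2 v(2, 3): E5 above C5
  -> R3 @ bar 0 tick 3 v(2, 3): E5 above C5
  -> R2 @ bar 1 tick 0 v(0, 3): A3/C5 m3 -> G3/G4 P8 similar
  -> R4 @ bar 1 tick 0 v(0, 2): G3/F4 m7 untreated
  -> R7 @ bar 1 tick 0 v(2,): E5->F4 leap 11st
  -> R2 @ bar 2 tick 0 v(0, 3): G3/G4 P8 -> F3/C4 P5 similar
  -> R3 @ bar 2 tick 0 v(2, 3): E4 above C4
  -> R4 @ bar 2 tick 0 v(0, 1): F3/B3 TT untreated
  -> R4 @ bar 2 tick 0 v(0, 2): F3/E4 M7 untreated
  -> R3 @ bar 2 tick 1 v(2, 3): E4 above C4
  -> R3 @ bar 2 tick 2 v(2, 3): E4 above C4
  -> R3 @ bar 2 tick 3 v(2, 3): E4 above C4
  -> R1 @ bar 3 tick 0 v(0, 3): F3/C4 P5 -> E3/B3 P5 similar
  -> R2 @ bar 3 tick 0 v(1, 2): B3/E4 P4 -> G3/D4 P5 similar
  -> R3 @ bar 3 tick 0 v(2, 3): D4 above B3
  -> R4 @ bar 3 tick 0 v(0, 2): E3/D4 m7 untreated
  -> R3 @ bar 3 tick 1 v(2, 3): D4 above B3
  -> R3 @ bar 3 tick 2 v(2, 3): D4 above B3
  -> R3 @ bar 3 tick 3 v(2, 3): D4 above B3
  -> R1 @ bar 4 tick 0 v(1, 2): G3/D4 P5 -> E4/B4 P5 similar
  -> R2 @ bar 4 tick 0 v(0, 3): E3/B3 P5 -> G3/G4 P8 similar
  -> R3 @ bar 4 tick 0 v(2, 3): B4 above G4
  -> R8 @ bar 4 tick 0 v(0, 3): penult P8 not 3rd/6th
  -> R3 @ bar 4 tick 1 v(2, 3): B4 above G4
  -> R3 @ bar 4 tick 2 v(2, 3): B4 above G4
  -> R3 @ bar 4 tick 3 v(2, 3): B4 above G4
  -> R1 @ bar 5 tick 0 v(1, 2): E4/B4 P5 -> A4/E5 P5 similar
  -> R2 @ bar 5 tick 0 v(0, 1): G3/E4 M6 -> A3/A4 P8 similar
  -> R2 @ bar 5 tick 0 v(0, 2): G3/B4 M3 -> A3/E5 P5 similar
  -> R3 @ bar 5 tick 0 v(2, 3): E5 above C5
  -> R3 @ bar 5 tick 1 v(2, 3): E5 above C5
  -> R3 @ bar 5 tick 2 v(2, 3): E5 above C5
  -> R3 @ bar 5 tick 3 v(2, 3): E5 above C5
  -> R6 @ bar 5 tick 3 v(0, 3): closes on m3

(0, 0, R3, (2, 3))
(0, 0, R5, (0, 3))
(0, 1, R3, (2, 3))
(0, 2, R3, (2, 3))
(0, 3, R3, (2, 3))
(1, 0, R2, (0, 3))
(1, 0, R4, (0, 2))
(1, 0, R7, (2,))
(2, 0, R2, (0, 3))
(2, 0, R3, (2, 3))
(2, 0, R4, (0, 1))
(2, 0, R4, (0, 2))
(2, 1, R3, (2, 3))
(2, 2, R3, (2, 3))
(2, 3, R3, (2, 3))
(3, 0, R1, (0, 3))
(3, 0, R2, (1, 2))
(3, 0, R3, (2, 3))
(3, 0, R4, (0, 2))
(3, 1, R3, (2, 3))
(3, 2, R3, (2, 3))
(3, 3, R3, (2, 3))
(4, 0, R1, (1, 2))
(4, 0, R2, (0, 3))
(4, 0, R3, (2, 3))
(4, 0, R8, (0, 3))
(4, 1, R3, (2, 3))
(4, 2, R3, (2, 3))
(4, 3, R3, (2, 3))
(5, 0, R1, (1, 2))
(5, 0, R2, (0, 1))
(5, 0, R2, (0, 2))
(5, 0, R3, (2, 3))
(5, 1, R3, (2, 3))
(5, 2, R3, (2, 3))
(5, 3, R3, (2, 3))
(5, 3, R6, (0, 3))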